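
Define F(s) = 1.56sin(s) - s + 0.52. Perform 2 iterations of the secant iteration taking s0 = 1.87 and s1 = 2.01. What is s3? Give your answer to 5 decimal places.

1.96205

F(1.87) = 0.1406916, F(2.01) = -0.0780587
s2 = 2.0100000 − (-0.0780587)·(2.0100000 − 1.8700000) / (-0.0780587 − 0.1406916) = 2.0100000 − (-0.0109282)/(-0.2187503) = 1.9600425
F(1.9600425) = 0.0032623
s3 = 1.9600425 − 0.0032623·(1.9600425 − 2.0100000) / (0.0032623 − (-0.0780587)) = 1.9600425 − (-0.0001630)/(0.0813211) = 1.9620466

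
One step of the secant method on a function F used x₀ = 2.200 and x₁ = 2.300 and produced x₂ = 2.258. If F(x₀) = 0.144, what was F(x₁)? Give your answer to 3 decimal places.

-0.104

The secant line through (2.200, 0.144) and (2.300, F(x₁)) crosses zero at x₂ = 2.258.
So (2.200, 0.144), (2.300, F(x₁)), (2.258, 0) are collinear:
F(x₁) = 0.144 · (2.300 − 2.258) / (2.200 − 2.258) = 0.144 · (0.04200)/(-0.05800) = -0.10428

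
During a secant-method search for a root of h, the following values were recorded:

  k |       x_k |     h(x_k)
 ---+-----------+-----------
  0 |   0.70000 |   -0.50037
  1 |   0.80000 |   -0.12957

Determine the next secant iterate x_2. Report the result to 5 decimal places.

0.83494

x_2 = 0.80000 − (-0.12957)·(0.80000 − 0.70000) / (-0.12957 − (-0.50037))
   = 0.80000 − (-0.0129570)/(0.3708000) = 0.8349434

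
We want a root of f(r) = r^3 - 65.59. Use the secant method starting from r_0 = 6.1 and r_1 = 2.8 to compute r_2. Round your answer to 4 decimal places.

f(6.1) = 161.391000, f(2.8) = -43.638000
r_2 = 2.800000 − (-43.638000)·(2.800000 − 6.100000) / (-43.638000 − 161.391000) = 2.800000 − (144.005400)/(-205.029000) = 3.502366

3.5024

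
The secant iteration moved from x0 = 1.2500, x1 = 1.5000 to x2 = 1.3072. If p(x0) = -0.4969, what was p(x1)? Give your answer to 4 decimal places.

1.6749

The secant line through (1.2500, -0.4969) and (1.5000, p(x1)) crosses zero at x2 = 1.3072.
So (1.2500, -0.4969), (1.5000, p(x1)), (1.3072, 0) are collinear:
p(x1) = -0.4969 · (1.5000 − 1.3072) / (1.2500 − 1.3072) = -0.4969 · (0.192800)/(-0.057200) = 1.674866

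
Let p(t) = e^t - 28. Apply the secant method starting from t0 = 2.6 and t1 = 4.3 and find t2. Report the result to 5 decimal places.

p(2.6) = -14.5362620, p(4.3) = 45.6997937
t2 = 4.3000000 − 45.6997937·(4.3000000 − 2.6000000) / (45.6997937 − (-14.5362620)) = 4.3000000 − (77.6896493)/(60.2360557) = 3.0102467

3.01025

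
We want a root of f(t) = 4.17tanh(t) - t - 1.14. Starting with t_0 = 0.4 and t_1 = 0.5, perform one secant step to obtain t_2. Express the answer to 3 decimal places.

f(0.4) = 0.04439, f(0.5) = 0.28703
t_2 = 0.50000 − 0.28703·(0.50000 − 0.40000) / (0.28703 − 0.04439) = 0.50000 − (0.02870)/(0.24264) = 0.38171

0.382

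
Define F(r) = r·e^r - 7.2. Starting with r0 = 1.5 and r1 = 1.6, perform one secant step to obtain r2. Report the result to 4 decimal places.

1.5397

F(1.5) = -0.477466, F(1.6) = 0.724852
r2 = 1.600000 − 0.724852·(1.600000 − 1.500000) / (0.724852 − (-0.477466)) = 1.600000 − (0.072485)/(1.202318) = 1.539712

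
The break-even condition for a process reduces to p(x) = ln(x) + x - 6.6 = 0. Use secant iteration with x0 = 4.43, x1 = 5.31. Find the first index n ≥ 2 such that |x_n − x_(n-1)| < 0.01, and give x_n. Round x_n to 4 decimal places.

n = 3, x_n = 4.9921

p(4.43) = -0.681600, p(5.31) = 0.379592
x2 = 5.310000 − 0.379592·(0.880000)/(1.061192) = 4.995221;  |Δ| = 0.314779
p(4.995221) = 0.003703
x3 = 4.995221 − 0.003703·(-0.314779)/(-0.375889) = 4.992120;  |Δ| = 0.003101
|x3 − x2| = 0.003101 < 0.01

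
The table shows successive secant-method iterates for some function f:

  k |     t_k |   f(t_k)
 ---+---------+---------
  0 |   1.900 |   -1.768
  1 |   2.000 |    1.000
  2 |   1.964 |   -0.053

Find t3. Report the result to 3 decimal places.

t3 = 1.964 − (-0.053)·(1.964 − 2.000) / (-0.053 − 1.000)
   = 1.964 − (0.00191)/(-1.05300) = 1.96581

1.966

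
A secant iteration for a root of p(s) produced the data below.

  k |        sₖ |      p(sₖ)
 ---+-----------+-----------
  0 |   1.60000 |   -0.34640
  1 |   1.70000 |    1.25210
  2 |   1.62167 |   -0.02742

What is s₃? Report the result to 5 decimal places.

1.62335

s₃ = 1.62167 − (-0.02742)·(1.62167 − 1.70000) / (-0.02742 − 1.25210)
   = 1.62167 − (0.0021478)/(-1.2795200) = 1.6233486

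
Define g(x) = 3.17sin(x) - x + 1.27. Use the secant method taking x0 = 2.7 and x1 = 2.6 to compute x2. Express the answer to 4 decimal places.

g(2.7) = -0.075206, g(2.6) = 0.304139
x2 = 2.600000 − 0.304139·(2.600000 − 2.700000) / (0.304139 − (-0.075206)) = 2.600000 − (-0.030414)/(0.379345) = 2.680175

2.6802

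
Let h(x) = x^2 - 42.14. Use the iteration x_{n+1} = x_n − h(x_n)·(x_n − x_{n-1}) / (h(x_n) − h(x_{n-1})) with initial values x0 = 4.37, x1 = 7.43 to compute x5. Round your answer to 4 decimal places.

6.4915

h(4.37) = -23.043100, h(7.43) = 13.064900
x2 = 7.430000 − 13.064900·(7.430000 − 4.370000) / (13.064900 − (-23.043100)) = 7.430000 − (39.978594)/(36.108000) = 6.322805
h(6.322805) = -2.162136
x3 = 6.322805 − (-2.162136)·(6.322805 − 7.430000) / (-2.162136 − 13.064900) = 6.322805 − (2.393906)/(-15.227036) = 6.480019
h(6.480019) = -0.149350
x4 = 6.480019 − (-0.149350)·(6.480019 − 6.322805) / (-0.149350 − (-2.162136)) = 6.480019 − (-0.023480)/(2.012785) = 6.491685
h(6.491685) = 0.001970
x5 = 6.491685 − 0.001970·(6.491685 − 6.480019) / (0.001970 − (-0.149350)) = 6.491685 − (0.000023)/(0.151320) = 6.491533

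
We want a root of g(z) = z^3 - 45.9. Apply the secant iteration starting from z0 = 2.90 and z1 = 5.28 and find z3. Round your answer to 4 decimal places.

3.4837

g(2.90) = -21.511000, g(5.28) = 101.297952
z2 = 5.280000 − 101.297952·(5.280000 − 2.900000) / (101.297952 − (-21.511000)) = 5.280000 − (241.089126)/(122.808952) = 3.316877
g(3.316877) = -9.408817
z3 = 3.316877 − (-9.408817)·(3.316877 − 5.280000) / (-9.408817 − 101.297952) = 3.316877 − (18.470668)/(-110.706769) = 3.483720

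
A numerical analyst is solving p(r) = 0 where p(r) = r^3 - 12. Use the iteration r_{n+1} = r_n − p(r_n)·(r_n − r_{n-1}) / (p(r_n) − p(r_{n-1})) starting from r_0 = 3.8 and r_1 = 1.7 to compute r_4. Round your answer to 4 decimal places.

2.2760

p(3.8) = 42.872000, p(1.7) = -7.087000
r_2 = 1.700000 − (-7.087000)·(1.700000 − 3.800000) / (-7.087000 − 42.872000) = 1.700000 − (14.882700)/(-49.959000) = 1.997898
p(1.997898) = -4.025194
r_3 = 1.997898 − (-4.025194)·(1.997898 − 1.700000) / (-4.025194 − (-7.087000)) = 1.997898 − (-1.199098)/(3.061806) = 2.389529
p(2.389529) = 1.643856
r_4 = 2.389529 − 1.643856·(2.389529 − 1.997898) / (1.643856 − (-4.025194)) = 2.389529 − (0.643785)/(5.669050) = 2.275968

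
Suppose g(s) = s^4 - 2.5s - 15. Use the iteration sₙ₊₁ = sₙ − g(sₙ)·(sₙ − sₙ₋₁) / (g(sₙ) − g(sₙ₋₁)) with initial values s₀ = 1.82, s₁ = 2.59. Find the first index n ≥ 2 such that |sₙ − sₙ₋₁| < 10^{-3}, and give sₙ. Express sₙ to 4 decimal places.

g(1.82) = -8.578006, g(2.59) = 23.523606
s₂ = 2.590000 − 23.523606·(0.770000)/(32.101612) = 2.025755;  |Δ| = 0.564245
g(2.025755) = -3.224173
s₃ = 2.025755 − (-3.224173)·(-0.564245)/(-26.747779) = 2.093769;  |Δ| = 0.068014
g(2.093769) = -1.016120
s₄ = 2.093769 − (-1.016120)·(0.068014)/(2.208052) = 2.125068;  |Δ| = 0.031299
g(2.125068) = 0.080817
s₅ = 2.125068 − 0.080817·(0.031299)/(1.096937) = 2.122762;  |Δ| = 0.002306
g(2.122762) = -0.001793
s₆ = 2.122762 − (-0.001793)·(-0.002306)/(-0.082609) = 2.122812;  |Δ| = 0.000050
|s₆ − s₅| = 0.000050 < 10^{-3}

n = 6, sₙ = 2.1228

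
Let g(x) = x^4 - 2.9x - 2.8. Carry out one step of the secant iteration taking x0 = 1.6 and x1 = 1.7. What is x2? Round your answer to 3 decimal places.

1.659

g(1.6) = -0.88640, g(1.7) = 0.62210
x2 = 1.70000 − 0.62210·(1.70000 − 1.60000) / (0.62210 − (-0.88640)) = 1.70000 − (0.06221)/(1.50850) = 1.65876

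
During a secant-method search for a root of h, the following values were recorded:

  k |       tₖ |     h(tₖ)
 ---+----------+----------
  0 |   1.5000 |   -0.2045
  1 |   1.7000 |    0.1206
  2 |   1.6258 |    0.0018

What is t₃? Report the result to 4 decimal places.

1.6247

t₃ = 1.6258 − 0.0018·(1.6258 − 1.7000) / (0.0018 − 0.1206)
   = 1.6258 − (-0.000134)/(-0.118800) = 1.624676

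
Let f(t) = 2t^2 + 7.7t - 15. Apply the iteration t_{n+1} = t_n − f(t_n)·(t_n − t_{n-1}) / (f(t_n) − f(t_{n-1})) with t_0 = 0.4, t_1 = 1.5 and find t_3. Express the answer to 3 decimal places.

f(0.4) = -11.60000, f(1.5) = 1.05000
t_2 = 1.50000 − 1.05000·(1.50000 − 0.40000) / (1.05000 − (-11.60000)) = 1.50000 − (1.15500)/(12.65000) = 1.40870
f(1.40870) = -0.18420
t_3 = 1.40870 − (-0.18420)·(1.40870 − 1.50000) / (-0.18420 − 1.05000) = 1.40870 − (0.01682)/(-1.23420) = 1.42232

1.422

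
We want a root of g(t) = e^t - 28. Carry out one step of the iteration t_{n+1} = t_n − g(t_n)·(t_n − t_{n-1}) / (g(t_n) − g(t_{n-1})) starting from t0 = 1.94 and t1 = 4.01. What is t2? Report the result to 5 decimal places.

g(1.94) = -21.0412490, g(4.01) = 27.1468706
t2 = 4.0100000 − 27.1468706·(4.0100000 − 1.9400000) / (27.1468706 − (-21.0412490)) = 4.0100000 − (56.1940221)/(48.1881196) = 2.8438615

2.84386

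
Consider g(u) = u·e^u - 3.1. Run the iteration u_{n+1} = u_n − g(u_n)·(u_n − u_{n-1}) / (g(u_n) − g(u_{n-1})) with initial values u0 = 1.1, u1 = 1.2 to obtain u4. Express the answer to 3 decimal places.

1.067

g(1.1) = 0.20458, g(1.2) = 0.88414
u2 = 1.20000 − 0.88414·(1.20000 − 1.10000) / (0.88414 − 0.20458) = 1.20000 − (0.08841)/(0.67956) = 1.06989
g(1.06989) = 0.01882
u3 = 1.06989 − 0.01882·(1.06989 − 1.20000) / (0.01882 − 0.88414) = 1.06989 − (-0.00245)/(-0.86532) = 1.06706
g(1.06706) = 0.00178
u4 = 1.06706 − 0.00178·(1.06706 − 1.06989) / (0.00178 − 0.01882) = 1.06706 − (-0.00001)/(-0.01704) = 1.06677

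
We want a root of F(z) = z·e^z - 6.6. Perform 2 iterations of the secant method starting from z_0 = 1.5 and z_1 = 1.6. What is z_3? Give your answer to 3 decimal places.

1.489

F(1.5) = 0.12253, F(1.6) = 1.32485
z_2 = 1.60000 − 1.32485·(1.60000 − 1.50000) / (1.32485 − 0.12253) = 1.60000 − (0.13249)/(1.20232) = 1.48981
F(1.48981) = 0.00916
z_3 = 1.48981 − 0.00916·(1.48981 − 1.60000) / (0.00916 − 1.32485) = 1.48981 − (-0.00101)/(-1.31569) = 1.48904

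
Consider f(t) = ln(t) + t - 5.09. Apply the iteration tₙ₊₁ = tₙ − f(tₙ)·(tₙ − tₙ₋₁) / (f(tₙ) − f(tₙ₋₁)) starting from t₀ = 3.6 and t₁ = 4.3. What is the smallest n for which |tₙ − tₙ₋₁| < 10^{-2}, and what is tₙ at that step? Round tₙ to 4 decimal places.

f(3.6) = -0.209066, f(4.3) = 0.668615
t₂ = 4.300000 − 0.668615·(0.700000)/(0.877681) = 3.766742;  |Δ| = 0.533258
f(3.766742) = 0.002952
t₃ = 3.766742 − 0.002952·(-0.533258)/(-0.665663) = 3.764377;  |Δ| = 0.002365
|t₃ − t₂| = 0.002365 < 10^{-2}

n = 3, tₙ = 3.7644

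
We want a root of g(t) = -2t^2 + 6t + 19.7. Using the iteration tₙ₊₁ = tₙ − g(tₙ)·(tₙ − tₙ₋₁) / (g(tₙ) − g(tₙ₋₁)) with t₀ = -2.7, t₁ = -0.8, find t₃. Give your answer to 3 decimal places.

-2.006

g(-2.7) = -11.08000, g(-0.8) = 13.62000
t₂ = -0.80000 − 13.62000·(-0.80000 − (-2.70000)) / (13.62000 − (-11.08000)) = -0.80000 − (25.87800)/(24.70000) = -1.84769
g(-1.84769) = 1.78591
t₃ = -1.84769 − 1.78591·(-1.84769 − (-0.80000)) / (1.78591 − 13.62000) = -1.84769 − (-1.87109)/(-11.83409) = -2.00580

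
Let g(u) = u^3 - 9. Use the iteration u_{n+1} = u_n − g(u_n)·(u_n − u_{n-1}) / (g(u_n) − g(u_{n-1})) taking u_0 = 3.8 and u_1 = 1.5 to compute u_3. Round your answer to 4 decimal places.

g(3.8) = 45.872000, g(1.5) = -5.625000
u_2 = 1.500000 − (-5.625000)·(1.500000 − 3.800000) / (-5.625000 − 45.872000) = 1.500000 − (12.937500)/(-51.497000) = 1.751228
g(1.751228) = -3.629333
u_3 = 1.751228 − (-3.629333)·(1.751228 − 1.500000) / (-3.629333 − (-5.625000)) = 1.751228 − (-0.911791)/(1.995667) = 2.208113

2.2081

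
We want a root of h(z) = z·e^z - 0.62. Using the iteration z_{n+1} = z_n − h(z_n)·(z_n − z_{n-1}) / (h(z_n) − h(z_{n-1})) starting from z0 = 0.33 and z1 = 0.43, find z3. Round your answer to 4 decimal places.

0.4110

h(0.33) = -0.160981, h(0.43) = 0.041021
z2 = 0.430000 − 0.041021·(0.430000 − 0.330000) / (0.041021 − (-0.160981)) = 0.430000 − (0.004102)/(0.202001) = 0.409693
h(0.409693) = -0.002857
z3 = 0.409693 − (-0.002857)·(0.409693 − 0.430000) / (-0.002857 − 0.041021) = 0.409693 − (0.000058)/(-0.043878) = 0.411015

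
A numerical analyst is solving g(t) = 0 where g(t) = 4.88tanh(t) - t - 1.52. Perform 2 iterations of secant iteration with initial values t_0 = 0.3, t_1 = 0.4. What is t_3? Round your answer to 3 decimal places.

g(0.3) = -0.39839, g(0.4) = -0.06585
t_2 = 0.40000 − (-0.06585)·(0.40000 − 0.30000) / (-0.06585 − (-0.39839)) = 0.40000 − (-0.00658)/(0.33255) = 0.41980
g(0.41980) = -0.00360
t_3 = 0.41980 − (-0.00360)·(0.41980 − 0.40000) / (-0.00360 − (-0.06585)) = 0.41980 − (-0.00007)/(0.06225) = 0.42095

0.421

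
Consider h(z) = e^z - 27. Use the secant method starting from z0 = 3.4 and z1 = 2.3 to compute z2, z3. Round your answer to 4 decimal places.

3.2369, 3.3304

h(3.4) = 2.964100, h(2.3) = -17.025818
z2 = 2.300000 − (-17.025818)·(2.300000 − 3.400000) / (-17.025818 − 2.964100) = 2.300000 − (18.728399)/(-19.989918) = 3.236892
h(3.236892) = -1.545507
z3 = 3.236892 − (-1.545507)·(3.236892 − 2.300000) / (-1.545507 − (-17.025818)) = 3.236892 − (-1.447974)/(15.480311) = 3.330429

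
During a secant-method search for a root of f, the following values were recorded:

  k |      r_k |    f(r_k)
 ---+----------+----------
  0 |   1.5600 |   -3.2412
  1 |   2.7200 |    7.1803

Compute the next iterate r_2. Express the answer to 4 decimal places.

r_2 = 2.7200 − 7.1803·(2.7200 − 1.5600) / (7.1803 − (-3.2412))
   = 2.7200 − (8.329148)/(10.421500) = 1.920773

1.9208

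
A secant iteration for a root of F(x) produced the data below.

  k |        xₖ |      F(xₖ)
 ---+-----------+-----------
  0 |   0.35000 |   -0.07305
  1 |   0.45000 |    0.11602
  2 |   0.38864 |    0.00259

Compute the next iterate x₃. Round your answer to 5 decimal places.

0.38724

x₃ = 0.38864 − 0.00259·(0.38864 − 0.45000) / (0.00259 − 0.11602)
   = 0.38864 − (-0.0001589)/(-0.1134300) = 0.3872389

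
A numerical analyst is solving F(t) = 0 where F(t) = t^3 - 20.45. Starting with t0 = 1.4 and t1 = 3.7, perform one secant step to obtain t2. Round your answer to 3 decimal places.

2.250

F(1.4) = -17.70600, F(3.7) = 30.20300
t2 = 3.70000 − 30.20300·(3.70000 − 1.40000) / (30.20300 − (-17.70600)) = 3.70000 − (69.46690)/(47.90900) = 2.25002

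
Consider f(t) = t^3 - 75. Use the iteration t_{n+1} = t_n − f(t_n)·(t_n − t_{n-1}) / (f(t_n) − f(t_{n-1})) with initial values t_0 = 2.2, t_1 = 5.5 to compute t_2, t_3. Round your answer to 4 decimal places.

f(2.2) = -64.352000, f(5.5) = 91.375000
t_2 = 5.500000 − 91.375000·(5.500000 − 2.200000) / (91.375000 − (-64.352000)) = 5.500000 − (301.537500)/(155.727000) = 3.563679
f(3.563679) = -29.741971
t_3 = 3.563679 − (-29.741971)·(3.563679 − 5.500000) / (-29.741971 − 91.375000) = 3.563679 − (57.590010)/(-121.116971) = 4.039170

3.5637, 4.0392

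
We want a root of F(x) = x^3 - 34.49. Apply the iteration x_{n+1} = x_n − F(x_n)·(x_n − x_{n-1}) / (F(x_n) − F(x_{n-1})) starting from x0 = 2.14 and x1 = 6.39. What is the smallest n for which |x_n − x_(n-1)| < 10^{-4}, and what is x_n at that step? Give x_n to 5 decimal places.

F(2.14) = -24.6896560, F(6.39) = 226.4271190
x2 = 6.3900000 − 226.4271190·(4.2500000)/(251.1167750) = 2.5578575;  |Δ| = 3.8321425
F(2.5578575) = -17.7548712
x3 = 2.5578575 − (-17.7548712)·(-3.8321425)/(-244.1819902) = 2.8364989;  |Δ| = 0.2786413
F(2.8364989) = -11.6683076
x4 = 2.8364989 − (-11.6683076)·(0.2786413)/(6.0865636) = 3.3706710;  |Δ| = 0.5341722
F(3.3706710) = 3.8056201
x5 = 3.3706710 − 3.8056201·(0.5341722)/(15.4739277) = 3.2392980;  |Δ| = 0.1313730
F(3.2392980) = -0.4998781
x6 = 3.2392980 − (-0.4998781)·(-0.1313730)/(-4.3054982) = 3.2545507;  |Δ| = 0.0152527
F(3.2545507) = -0.0174715
x7 = 3.2545507 − (-0.0174715)·(0.0152527)/(0.4824066) = 3.2551032;  |Δ| = 0.0005524
F(3.2551032) = 0.0000851
x8 = 3.2551032 − 0.0000851·(0.0005524)/(0.0175566) = 3.2551005;  |Δ| = 0.0000027
|x8 − x7| = 0.0000027 < 10^{-4}

n = 8, x_n = 3.25510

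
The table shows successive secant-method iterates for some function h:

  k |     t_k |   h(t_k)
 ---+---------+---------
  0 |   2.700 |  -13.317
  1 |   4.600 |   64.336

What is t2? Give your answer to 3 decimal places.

3.026

t2 = 4.600 − 64.336·(4.600 − 2.700) / (64.336 − (-13.317))
   = 4.600 − (122.23840)/(77.65300) = 3.02584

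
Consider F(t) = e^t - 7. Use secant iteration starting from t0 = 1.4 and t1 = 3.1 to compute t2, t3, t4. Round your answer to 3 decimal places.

F(1.4) = -2.94480, F(3.1) = 15.19795
t2 = 3.10000 − 15.19795·(3.10000 − 1.40000) / (15.19795 − (-2.94480)) = 3.10000 − (25.83652)/(18.14275) = 1.67593
F(1.67593) = -1.65623
t3 = 1.67593 − (-1.65623)·(1.67593 − 3.10000) / (-1.65623 − 15.19795) = 1.67593 − (2.35858)/(-16.85418) = 1.81587
F(1.81587) = -0.85357
t4 = 1.81587 − (-0.85357)·(1.81587 − 1.67593) / (-0.85357 − (-1.65623)) = 1.81587 − (-0.11945)/(0.80266) = 1.96469

1.676, 1.816, 1.965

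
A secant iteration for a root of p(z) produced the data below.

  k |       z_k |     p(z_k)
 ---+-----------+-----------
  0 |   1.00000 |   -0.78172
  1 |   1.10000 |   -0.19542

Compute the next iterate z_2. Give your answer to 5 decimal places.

1.13333

z_2 = 1.10000 − (-0.19542)·(1.10000 − 1.00000) / (-0.19542 − (-0.78172))
   = 1.10000 − (-0.0195420)/(0.5863000) = 1.1333311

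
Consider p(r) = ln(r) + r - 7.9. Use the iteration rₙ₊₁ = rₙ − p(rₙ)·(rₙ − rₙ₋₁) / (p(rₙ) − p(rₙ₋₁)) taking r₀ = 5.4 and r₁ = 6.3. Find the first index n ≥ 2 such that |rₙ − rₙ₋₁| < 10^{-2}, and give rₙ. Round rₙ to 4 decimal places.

p(5.4) = -0.813601, p(6.3) = 0.240550
r₂ = 6.300000 − 0.240550·(0.900000)/(1.054151) = 6.094626;  |Δ| = 0.205374
p(6.094626) = 0.002034
r₃ = 6.094626 − 0.002034·(-0.205374)/(-0.238516) = 6.092875;  |Δ| = 0.001751
|r₃ − r₂| = 0.001751 < 10^{-2}

n = 3, rₙ = 6.0929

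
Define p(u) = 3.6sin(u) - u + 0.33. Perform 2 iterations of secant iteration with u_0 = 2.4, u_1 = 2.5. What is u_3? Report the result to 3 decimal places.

p(2.4) = 0.36167, p(2.5) = -0.01550
u_2 = 2.50000 − (-0.01550)·(2.50000 − 2.40000) / (-0.01550 − 0.36167) = 2.50000 − (-0.00155)/(-0.37717) = 2.49589
p(2.49589) = 0.00044
u_3 = 2.49589 − 0.00044·(2.49589 − 2.50000) / (0.00044 − (-0.01550)) = 2.49589 − (0.00000)/(0.01594) = 2.49600

2.496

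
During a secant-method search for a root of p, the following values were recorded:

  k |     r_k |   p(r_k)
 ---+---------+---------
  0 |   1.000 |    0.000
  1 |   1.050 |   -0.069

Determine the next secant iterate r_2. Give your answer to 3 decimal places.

r_2 = 1.050 − (-0.069)·(1.050 − 1.000) / (-0.069 − 0.000)
   = 1.050 − (-0.00345)/(-0.06900) = 1.00000

1.000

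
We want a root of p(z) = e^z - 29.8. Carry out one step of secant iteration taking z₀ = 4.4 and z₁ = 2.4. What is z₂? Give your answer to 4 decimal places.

p(4.4) = 51.650869, p(2.4) = -18.776824
z₂ = 2.400000 − (-18.776824)·(2.400000 − 4.400000) / (-18.776824 − 51.650869) = 2.400000 − (37.553647)/(-70.427692) = 2.933223

2.9332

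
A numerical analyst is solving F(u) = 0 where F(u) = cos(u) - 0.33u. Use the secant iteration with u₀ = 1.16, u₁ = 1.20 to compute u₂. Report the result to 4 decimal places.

F(1.16) = 0.016540, F(1.20) = -0.033642
u₂ = 1.200000 − (-0.033642)·(1.200000 − 1.160000) / (-0.033642 − 0.016540) = 1.200000 − (-0.001346)/(-0.050182) = 1.173184

1.1732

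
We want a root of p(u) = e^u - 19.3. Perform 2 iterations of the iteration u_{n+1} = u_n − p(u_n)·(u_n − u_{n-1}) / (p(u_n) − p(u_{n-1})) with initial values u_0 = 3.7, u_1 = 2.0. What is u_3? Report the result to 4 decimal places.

p(3.7) = 21.147304, p(2.0) = -11.910944
u_2 = 2.000000 − (-11.910944)·(2.000000 − 3.700000) / (-11.910944 − 21.147304) = 2.000000 − (20.248605)/(-33.058248) = 2.612513
p(2.612513) = -5.666733
u_3 = 2.612513 − (-5.666733)·(2.612513 − 2.000000) / (-5.666733 − (-11.910944)) = 2.612513 − (-3.470947)/(6.244211) = 3.168379

3.1684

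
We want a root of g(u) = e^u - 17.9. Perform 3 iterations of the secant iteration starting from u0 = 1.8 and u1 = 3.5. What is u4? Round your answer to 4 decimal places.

2.9028

g(1.8) = -11.850353, g(3.5) = 15.215452
u2 = 3.500000 − 15.215452·(3.500000 − 1.800000) / (15.215452 − (-11.850353)) = 3.500000 − (25.866268)/(27.065804) = 2.544319
g(2.544319) = -5.165444
u3 = 2.544319 − (-5.165444)·(2.544319 − 3.500000) / (-5.165444 − 15.215452) = 2.544319 − (4.936515)/(-20.380896) = 2.786532
g(2.786532) = -1.675343
u4 = 2.786532 − (-1.675343)·(2.786532 − 2.544319) / (-1.675343 − (-5.165444)) = 2.786532 − (-0.405790)/(3.490101) = 2.902801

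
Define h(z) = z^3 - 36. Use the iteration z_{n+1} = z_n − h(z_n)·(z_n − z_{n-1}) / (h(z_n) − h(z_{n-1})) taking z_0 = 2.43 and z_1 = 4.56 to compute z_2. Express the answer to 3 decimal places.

h(2.43) = -21.65109, h(4.56) = 58.81882
z_2 = 4.56000 − 58.81882·(4.56000 − 2.43000) / (58.81882 − (-21.65109)) = 4.56000 − (125.28408)/(80.46991) = 3.00309

3.003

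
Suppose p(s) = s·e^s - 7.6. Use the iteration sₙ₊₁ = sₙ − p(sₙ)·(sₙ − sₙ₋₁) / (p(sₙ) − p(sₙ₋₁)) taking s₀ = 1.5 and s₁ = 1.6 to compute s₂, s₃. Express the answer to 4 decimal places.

1.5730, 1.5743

p(1.5) = -0.877466, p(1.6) = 0.324852
s₂ = 1.600000 − 0.324852·(1.600000 − 1.500000) / (0.324852 − (-0.877466)) = 1.600000 − (0.032485)/(1.202318) = 1.572981
p(1.572981) = -0.016659
s₃ = 1.572981 − (-0.016659)·(1.572981 − 1.600000) / (-0.016659 − 0.324852) = 1.572981 − (0.000450)/(-0.341511) = 1.574299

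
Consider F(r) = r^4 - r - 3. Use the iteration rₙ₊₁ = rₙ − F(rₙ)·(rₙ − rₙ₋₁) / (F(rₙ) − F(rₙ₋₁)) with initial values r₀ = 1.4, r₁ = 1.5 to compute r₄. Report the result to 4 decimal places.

1.4526

F(1.4) = -0.558400, F(1.5) = 0.562500
r₂ = 1.500000 − 0.562500·(1.500000 − 1.400000) / (0.562500 − (-0.558400)) = 1.500000 − (0.056250)/(1.120900) = 1.449817
F(1.449817) = -0.031541
r₃ = 1.449817 − (-0.031541)·(1.449817 − 1.500000) / (-0.031541 − 0.562500) = 1.449817 − (0.001583)/(-0.594041) = 1.452482
F(1.452482) = -0.001636
r₄ = 1.452482 − (-0.001636)·(1.452482 − 1.449817) / (-0.001636 − (-0.031541)) = 1.452482 − (-0.000004)/(0.029905) = 1.452627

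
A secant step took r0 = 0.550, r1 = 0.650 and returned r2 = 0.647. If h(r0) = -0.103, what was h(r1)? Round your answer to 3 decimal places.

0.003

The secant line through (0.550, -0.103) and (0.650, h(r1)) crosses zero at r2 = 0.647.
So (0.550, -0.103), (0.650, h(r1)), (0.647, 0) are collinear:
h(r1) = -0.103 · (0.650 − 0.647) / (0.550 − 0.647) = -0.103 · (0.00300)/(-0.09700) = 0.00319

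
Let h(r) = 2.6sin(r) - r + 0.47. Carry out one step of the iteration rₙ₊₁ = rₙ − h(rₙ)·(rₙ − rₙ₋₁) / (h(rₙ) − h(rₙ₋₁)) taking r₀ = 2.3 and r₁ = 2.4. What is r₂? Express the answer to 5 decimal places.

h(2.3) = 0.1088336, h(2.4) = -0.1737957
r₂ = 2.4000000 − (-0.1737957)·(2.4000000 − 2.3000000) / (-0.1737957 − 0.1088336) = 2.4000000 − (-0.0173796)/(-0.2826293) = 2.3385075

2.33851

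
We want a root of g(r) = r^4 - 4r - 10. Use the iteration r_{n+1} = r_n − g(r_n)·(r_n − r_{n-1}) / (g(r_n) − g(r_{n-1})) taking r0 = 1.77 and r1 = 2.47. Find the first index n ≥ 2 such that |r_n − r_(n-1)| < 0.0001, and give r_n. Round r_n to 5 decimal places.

n = 6, r_n = 2.06744

g(1.77) = -7.2649376, g(2.47) = 17.3409808
r2 = 2.4700000 − 17.3409808·(0.7000000)/(24.6059184) = 1.9766761;  |Δ| = 0.4933239
g(1.9766761) = -2.6401131
r3 = 1.9766761 − (-2.6401131)·(-0.4933239)/(-19.9810940) = 2.0418593;  |Δ| = 0.0651832
g(2.0418593) = -0.7852969
r4 = 2.0418593 − (-0.7852969)·(0.0651832)/(1.8548162) = 2.0694567;  |Δ| = 0.0275974
g(2.0694567) = 0.0632736
r5 = 2.0694567 − 0.0632736·(0.0275974)/(0.8485705) = 2.0673989;  |Δ| = 0.0020578
g(2.0673989) = -0.0013376
r6 = 2.0673989 − (-0.0013376)·(-0.0020578)/(-0.0646112) = 2.0674415;  |Δ| = 0.0000426
|r6 − r5| = 0.0000426 < 0.0001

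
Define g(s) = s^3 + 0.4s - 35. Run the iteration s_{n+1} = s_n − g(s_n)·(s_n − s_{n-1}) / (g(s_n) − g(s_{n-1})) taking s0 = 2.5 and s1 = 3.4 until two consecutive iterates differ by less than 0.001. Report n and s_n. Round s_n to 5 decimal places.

g(2.5) = -18.3750000, g(3.4) = 5.6640000
s2 = 3.4000000 − 5.6640000·(0.9000000)/(24.0390000) = 3.1879446;  |Δ| = 0.2120554
g(3.1879446) = -1.3257709
s3 = 3.1879446 − (-1.3257709)·(-0.2120554)/(-6.9897709) = 3.2281658;  |Δ| = 0.0402212
g(3.2281658) = -0.0678428
s4 = 3.2281658 − (-0.0678428)·(0.0402212)/(1.2579281) = 3.2303350;  |Δ| = 0.0021692
g(3.2303350) = 0.0008870
s5 = 3.2303350 − 0.0008870·(0.0021692)/(0.0687299) = 3.2303070;  |Δ| = 0.0000280
|s5 − s4| = 0.0000280 < 0.001

n = 5, s_n = 3.23031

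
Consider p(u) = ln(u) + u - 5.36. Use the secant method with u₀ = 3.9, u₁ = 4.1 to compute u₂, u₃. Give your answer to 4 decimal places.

p(3.9) = -0.099023, p(4.1) = 0.150987
u₂ = 4.100000 − 0.150987·(4.100000 − 3.900000) / (0.150987 − (-0.099023)) = 4.100000 − (0.030197)/(0.250010) = 3.979215
p(3.979215) = 0.000300
u₃ = 3.979215 − 0.000300·(3.979215 − 4.100000) / (0.000300 − 0.150987) = 3.979215 − (-0.000036)/(-0.150687) = 3.978975

3.9792, 3.9790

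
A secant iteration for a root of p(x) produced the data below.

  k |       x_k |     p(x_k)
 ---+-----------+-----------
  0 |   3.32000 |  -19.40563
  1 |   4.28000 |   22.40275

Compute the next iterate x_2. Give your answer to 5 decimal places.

x_2 = 4.28000 − 22.40275·(4.28000 − 3.32000) / (22.40275 − (-19.40563))
   = 4.28000 − (21.5066400)/(41.8083800) = 3.7655902

3.76559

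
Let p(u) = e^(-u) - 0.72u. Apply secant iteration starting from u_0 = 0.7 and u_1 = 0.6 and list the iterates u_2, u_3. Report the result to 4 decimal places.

p(0.7) = -0.007415, p(0.6) = 0.116812
u_2 = 0.600000 − 0.116812·(0.600000 − 0.700000) / (0.116812 − (-0.007415)) = 0.600000 − (-0.011681)/(0.124226) = 0.694031
p(0.694031) = -0.000144
u_3 = 0.694031 − (-0.000144)·(0.694031 − 0.600000) / (-0.000144 − 0.116812) = 0.694031 − (-0.000014)/(-0.116956) = 0.693915

0.6940, 0.6939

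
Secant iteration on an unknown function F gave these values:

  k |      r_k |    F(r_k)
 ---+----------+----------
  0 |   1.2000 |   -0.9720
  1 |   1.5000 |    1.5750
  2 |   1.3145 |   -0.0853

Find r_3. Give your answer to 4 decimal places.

r_3 = 1.3145 − (-0.0853)·(1.3145 − 1.5000) / (-0.0853 − 1.5750)
   = 1.3145 − (0.015823)/(-1.660300) = 1.324030

1.3240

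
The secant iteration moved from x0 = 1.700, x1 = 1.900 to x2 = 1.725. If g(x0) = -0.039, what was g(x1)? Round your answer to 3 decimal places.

The secant line through (1.700, -0.039) and (1.900, g(x1)) crosses zero at x2 = 1.725.
So (1.700, -0.039), (1.900, g(x1)), (1.725, 0) are collinear:
g(x1) = -0.039 · (1.900 − 1.725) / (1.700 − 1.725) = -0.039 · (0.17500)/(-0.02500) = 0.27300

0.273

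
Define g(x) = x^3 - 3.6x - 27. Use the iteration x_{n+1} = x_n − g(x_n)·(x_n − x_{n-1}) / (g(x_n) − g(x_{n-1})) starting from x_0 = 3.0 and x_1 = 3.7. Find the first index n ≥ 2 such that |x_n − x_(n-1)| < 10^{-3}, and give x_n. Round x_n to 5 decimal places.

n = 5, x_n = 3.39794

g(3.0) = -10.8000000, g(3.7) = 10.3330000
x_2 = 3.7000000 − 10.3330000·(0.7000000)/(21.1330000) = 3.3577343;  |Δ| = 0.3422657
g(3.3577343) = -1.2314708
x_3 = 3.3577343 − (-1.2314708)·(-0.3422657)/(-11.5644708) = 3.3941813;  |Δ| = 0.0364470
g(3.3941813) = -0.1164988
x_4 = 3.3941813 − (-0.1164988)·(0.0364470)/(1.1149720) = 3.3979895;  |Δ| = 0.0038082
g(3.3979895) = 0.0015560
x_5 = 3.3979895 − 0.0015560·(0.0038082)/(0.1180548) = 3.3979393;  |Δ| = 0.0000502
|x_5 − x_4| = 0.0000502 < 10^{-3}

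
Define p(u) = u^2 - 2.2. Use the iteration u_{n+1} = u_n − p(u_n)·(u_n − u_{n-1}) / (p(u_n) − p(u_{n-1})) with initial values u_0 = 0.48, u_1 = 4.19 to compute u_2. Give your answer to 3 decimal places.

p(0.48) = -1.96960, p(4.19) = 15.35610
u_2 = 4.19000 − 15.35610·(4.19000 − 0.48000) / (15.35610 − (-1.96960)) = 4.19000 − (56.97113)/(17.32570) = 0.90176

0.902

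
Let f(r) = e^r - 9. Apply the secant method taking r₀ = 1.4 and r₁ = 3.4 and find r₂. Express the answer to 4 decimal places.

f(1.4) = -4.944800, f(3.4) = 20.964100
r₂ = 3.400000 − 20.964100·(3.400000 − 1.400000) / (20.964100 − (-4.944800)) = 3.400000 − (41.928200)/(25.908900) = 1.781707

1.7817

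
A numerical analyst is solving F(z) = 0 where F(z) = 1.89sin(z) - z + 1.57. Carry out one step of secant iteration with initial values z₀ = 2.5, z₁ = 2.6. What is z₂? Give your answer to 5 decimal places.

2.57831

F(2.5) = 0.2011124, F(2.6) = -0.0557024
z₂ = 2.6000000 − (-0.0557024)·(2.6000000 − 2.5000000) / (-0.0557024 − 0.2011124) = 2.6000000 − (-0.0055702)/(-0.2568148) = 2.5783103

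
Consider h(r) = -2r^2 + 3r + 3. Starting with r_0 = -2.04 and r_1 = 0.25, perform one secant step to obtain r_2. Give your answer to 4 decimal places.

-0.3009

h(-2.04) = -11.443200, h(0.25) = 3.625000
r_2 = 0.250000 − 3.625000·(0.250000 − (-2.040000)) / (3.625000 − (-11.443200)) = 0.250000 − (8.301250)/(15.068200) = -0.300912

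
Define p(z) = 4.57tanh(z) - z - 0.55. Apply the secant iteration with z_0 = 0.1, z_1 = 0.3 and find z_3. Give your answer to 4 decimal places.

p(0.1) = -0.194517, p(0.3) = 0.481299
z_2 = 0.300000 − 0.481299·(0.300000 − 0.100000) / (0.481299 − (-0.194517)) = 0.300000 − (0.096260)/(0.675816) = 0.157565
p(0.157565) = 0.006607
z_3 = 0.157565 − 0.006607·(0.157565 − 0.300000) / (0.006607 − 0.481299) = 0.157565 − (-0.000941)/(-0.474691) = 0.155583

0.1556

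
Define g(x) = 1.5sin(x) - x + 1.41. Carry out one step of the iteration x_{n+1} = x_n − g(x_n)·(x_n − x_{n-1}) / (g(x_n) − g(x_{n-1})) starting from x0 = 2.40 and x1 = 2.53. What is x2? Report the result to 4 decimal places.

2.4107

g(2.40) = 0.023195, g(2.53) = -0.258742
x2 = 2.530000 − (-0.258742)·(2.530000 − 2.400000) / (-0.258742 − 0.023195) = 2.530000 − (-0.033636)/(-0.281937) = 2.410695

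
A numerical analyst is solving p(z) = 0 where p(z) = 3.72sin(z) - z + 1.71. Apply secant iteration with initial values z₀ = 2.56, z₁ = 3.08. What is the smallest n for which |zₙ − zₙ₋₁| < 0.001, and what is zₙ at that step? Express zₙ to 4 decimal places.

p(2.56) = 1.193602, p(3.08) = -1.141020
z₂ = 3.080000 − (-1.141020)·(0.520000)/(-2.334622) = 2.825856;  |Δ| = 0.254144
p(2.825856) = 0.039267
z₃ = 2.825856 − 0.039267·(-0.254144)/(1.180287) = 2.834311;  |Δ| = 0.008455
p(2.834311) = 0.000873
z₄ = 2.834311 − 0.000873·(0.008455)/(-0.038394) = 2.834503;  |Δ| = 0.000192
|z₄ − z₃| = 0.000192 < 0.001

n = 4, zₙ = 2.8345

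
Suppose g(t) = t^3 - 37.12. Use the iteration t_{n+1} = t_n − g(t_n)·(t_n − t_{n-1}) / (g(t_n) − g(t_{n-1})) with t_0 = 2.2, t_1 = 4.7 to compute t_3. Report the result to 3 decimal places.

g(2.2) = -26.47200, g(4.7) = 66.70300
t_2 = 4.70000 − 66.70300·(4.70000 − 2.20000) / (66.70300 − (-26.47200)) = 4.70000 − (166.75750)/(93.17500) = 2.91028
g(2.91028) = -12.47081
t_3 = 2.91028 − (-12.47081)·(2.91028 − 4.70000) / (-12.47081 − 66.70300) = 2.91028 − (22.31930)/(-79.17381) = 3.19218

3.192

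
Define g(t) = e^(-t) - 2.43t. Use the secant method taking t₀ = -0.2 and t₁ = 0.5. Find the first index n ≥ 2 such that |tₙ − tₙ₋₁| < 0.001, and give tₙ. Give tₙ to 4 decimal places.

n = 4, tₙ = 0.3037

g(-0.2) = 1.707403, g(0.5) = -0.608469
t₂ = 0.500000 − (-0.608469)·(0.700000)/(-2.315872) = 0.316083;  |Δ| = 0.183917
g(0.316083) = -0.039082
t₃ = 0.316083 − (-0.039082)·(-0.183917)/(0.569387) = 0.303459;  |Δ| = 0.012624
g(0.303459) = 0.000855
t₄ = 0.303459 − 0.000855·(-0.012624)/(0.039937) = 0.303729;  |Δ| = 0.000270
|t₄ − t₃| = 0.000270 < 0.001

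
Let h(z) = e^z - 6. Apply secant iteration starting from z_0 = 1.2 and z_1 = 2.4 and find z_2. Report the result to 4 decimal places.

1.6175

h(1.2) = -2.679883, h(2.4) = 5.023176
z_2 = 2.400000 − 5.023176·(2.400000 − 1.200000) / (5.023176 − (-2.679883)) = 2.400000 − (6.027812)/(7.703059) = 1.617478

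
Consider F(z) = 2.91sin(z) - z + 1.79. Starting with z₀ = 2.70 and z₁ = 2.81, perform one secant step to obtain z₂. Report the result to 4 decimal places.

F(2.70) = 0.333675, F(2.81) = -0.072651
z₂ = 2.810000 − (-0.072651)·(2.810000 − 2.700000) / (-0.072651 − 0.333675) = 2.810000 − (-0.007992)/(-0.406327) = 2.790332

2.7903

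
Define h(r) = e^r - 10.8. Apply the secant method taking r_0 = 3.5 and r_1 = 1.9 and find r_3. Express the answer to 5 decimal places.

h(3.5) = 22.3154520, h(1.9) = -4.1141056
r_2 = 1.9000000 − (-4.1141056)·(1.9000000 − 3.5000000) / (-4.1141056 − 22.3154520) = 1.9000000 − (6.5825689)/(-26.4295575) = 2.1490609
h(2.1490609) = -2.2232000
r_3 = 2.1490609 − (-2.2232000)·(2.1490609 − 1.9000000) / (-2.2232000 − (-4.1141056)) = 2.1490609 − (-0.5537122)/(1.8909055) = 2.4418900

2.44189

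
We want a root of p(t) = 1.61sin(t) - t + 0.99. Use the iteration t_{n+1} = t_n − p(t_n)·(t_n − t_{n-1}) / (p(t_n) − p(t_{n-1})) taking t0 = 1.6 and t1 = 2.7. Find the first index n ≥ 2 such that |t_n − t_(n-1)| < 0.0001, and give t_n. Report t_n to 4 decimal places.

p(1.6) = 0.999314, p(2.7) = -1.021918
t2 = 2.700000 − (-1.021918)·(1.100000)/(-2.021232) = 2.143849;  |Δ| = 0.556151
p(2.143849) = 0.198953
t3 = 2.143849 − 0.198953·(-0.556151)/(1.220872) = 2.234479;  |Δ| = 0.090630
p(2.234479) = 0.023764
t4 = 2.234479 − 0.023764·(0.090630)/(-0.175189) = 2.246773;  |Δ| = 0.012294
p(2.246773) = -0.000818
t5 = 2.246773 − (-0.000818)·(0.012294)/(-0.024582) = 2.246364;  |Δ| = 0.000409
p(2.246364) = 0.000003
t6 = 2.246364 − 0.000003·(-0.000409)/(0.000821) = 2.246365;  |Δ| = 0.000002
|t6 − t5| = 0.000002 < 0.0001

n = 6, t_n = 2.2464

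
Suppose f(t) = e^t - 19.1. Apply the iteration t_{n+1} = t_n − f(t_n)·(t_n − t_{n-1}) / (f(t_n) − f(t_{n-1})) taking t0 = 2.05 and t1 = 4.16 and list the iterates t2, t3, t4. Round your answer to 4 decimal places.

2.4747, 2.7079, 3.0146

f(2.05) = -11.332099, f(4.16) = 44.971523
t2 = 4.160000 − 44.971523·(4.160000 − 2.050000) / (44.971523 − (-11.332099)) = 4.160000 − (94.889913)/(56.303621) = 2.474675
f(2.474675) = -7.222156
t3 = 2.474675 − (-7.222156)·(2.474675 − 4.160000) / (-7.222156 − 44.971523) = 2.474675 − (12.171682)/(-52.193679) = 2.707877
f(2.707877) = -4.102598
t4 = 2.707877 − (-4.102598)·(2.707877 − 2.474675) / (-4.102598 − (-7.222156)) = 2.707877 − (-0.956735)/(3.119559) = 3.014566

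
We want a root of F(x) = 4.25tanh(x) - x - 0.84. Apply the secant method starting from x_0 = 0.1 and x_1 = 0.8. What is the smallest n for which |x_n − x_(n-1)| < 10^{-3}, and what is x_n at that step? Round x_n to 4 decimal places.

F(0.1) = -0.516411, F(0.8) = 1.182156
x_2 = 0.800000 − 1.182156·(0.700000)/(1.698567) = 0.312819;  |Δ| = 0.487181
F(0.312819) = 0.134929
x_3 = 0.312819 − 0.134929·(-0.487181)/(-1.047227) = 0.250049;  |Δ| = 0.062771
F(0.250049) = -0.048950
x_4 = 0.250049 − (-0.048950)·(-0.062771)/(-0.183879) = 0.266759;  |Δ| = 0.016710
F(0.266759) = 0.000818
x_5 = 0.266759 − 0.000818·(0.016710)/(0.049767) = 0.266484;  |Δ| = 0.000274
|x_5 − x_4| = 0.000274 < 10^{-3}

n = 5, x_n = 0.2665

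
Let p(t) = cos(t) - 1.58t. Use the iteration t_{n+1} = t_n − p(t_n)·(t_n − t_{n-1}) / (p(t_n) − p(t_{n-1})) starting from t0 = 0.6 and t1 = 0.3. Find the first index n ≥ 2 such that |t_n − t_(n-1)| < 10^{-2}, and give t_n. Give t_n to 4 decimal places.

p(0.6) = -0.122664, p(0.3) = 0.481336
t2 = 0.300000 − 0.481336·(-0.300000)/(0.604001) = 0.539074;  |Δ| = 0.239074
p(0.539074) = 0.006447
t3 = 0.539074 − 0.006447·(0.239074)/(-0.474889) = 0.542320;  |Δ| = 0.003246
|t3 − t2| = 0.003246 < 10^{-2}

n = 3, t_n = 0.5423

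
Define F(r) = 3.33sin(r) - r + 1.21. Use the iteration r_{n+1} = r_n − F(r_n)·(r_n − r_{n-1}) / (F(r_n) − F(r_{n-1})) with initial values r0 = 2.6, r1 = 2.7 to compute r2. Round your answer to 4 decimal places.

F(2.6) = 0.326620, F(2.7) = -0.066825
r2 = 2.700000 − (-0.066825)·(2.700000 − 2.600000) / (-0.066825 − 0.326620) = 2.700000 − (-0.006682)/(-0.393445) = 2.683015

2.6830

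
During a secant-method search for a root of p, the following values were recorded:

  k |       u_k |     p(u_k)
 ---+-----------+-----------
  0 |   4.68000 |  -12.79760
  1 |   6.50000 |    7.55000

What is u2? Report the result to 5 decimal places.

5.82469

u2 = 6.50000 − 7.55000·(6.50000 − 4.68000) / (7.55000 − (-12.79760))
   = 6.50000 − (13.7410000)/(20.3476000) = 5.8246869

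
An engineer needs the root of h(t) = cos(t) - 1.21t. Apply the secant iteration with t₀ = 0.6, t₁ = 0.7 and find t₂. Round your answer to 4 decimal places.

h(0.6) = 0.099336, h(0.7) = -0.082158
t₂ = 0.700000 − (-0.082158)·(0.700000 − 0.600000) / (-0.082158 − 0.099336) = 0.700000 − (-0.008216)/(-0.181493) = 0.654732

0.6547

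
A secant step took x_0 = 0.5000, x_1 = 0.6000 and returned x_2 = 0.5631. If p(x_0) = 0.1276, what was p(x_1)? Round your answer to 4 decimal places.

-0.0746

The secant line through (0.5000, 0.1276) and (0.6000, p(x_1)) crosses zero at x_2 = 0.5631.
So (0.5000, 0.1276), (0.6000, p(x_1)), (0.5631, 0) are collinear:
p(x_1) = 0.1276 · (0.6000 − 0.5631) / (0.5000 − 0.5631) = 0.1276 · (0.036900)/(-0.063100) = -0.074619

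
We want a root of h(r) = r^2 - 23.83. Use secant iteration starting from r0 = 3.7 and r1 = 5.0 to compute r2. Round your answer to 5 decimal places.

4.86552

h(3.7) = -10.1400000, h(5.0) = 1.1700000
r2 = 5.0000000 − 1.1700000·(5.0000000 − 3.7000000) / (1.1700000 − (-10.1400000)) = 5.0000000 − (1.5210000)/(11.3100000) = 4.8655172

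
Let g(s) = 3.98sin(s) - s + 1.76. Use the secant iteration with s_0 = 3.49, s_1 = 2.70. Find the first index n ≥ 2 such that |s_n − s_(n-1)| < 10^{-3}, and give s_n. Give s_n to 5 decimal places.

n = 4, s_n = 2.86124

g(3.49) = -3.0887771, g(2.70) = 0.7609719
s_2 = 2.7000000 − 0.7609719·(-0.7900000)/(3.8497490) = 2.8561577;  |Δ| = 0.1561577
g(2.8561577) = 0.0245103
s_3 = 2.8561577 − 0.0245103·(0.1561577)/(-0.7364616) = 2.8613548;  |Δ| = 0.0051971
g(2.8613548) = -0.0005494
s_4 = 2.8613548 − (-0.0005494)·(0.0051971)/(-0.0250597) = 2.8612408;  |Δ| = 0.0001139
|s_4 − s_3| = 0.0001139 < 10^{-3}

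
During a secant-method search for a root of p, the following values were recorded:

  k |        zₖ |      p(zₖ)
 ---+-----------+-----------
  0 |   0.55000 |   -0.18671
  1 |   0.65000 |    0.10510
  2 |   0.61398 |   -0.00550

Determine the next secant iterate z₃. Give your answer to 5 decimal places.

0.61577

z₃ = 0.61398 − (-0.00550)·(0.61398 − 0.65000) / (-0.00550 − 0.10510)
   = 0.61398 − (0.0001981)/(-0.1106000) = 0.6157712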